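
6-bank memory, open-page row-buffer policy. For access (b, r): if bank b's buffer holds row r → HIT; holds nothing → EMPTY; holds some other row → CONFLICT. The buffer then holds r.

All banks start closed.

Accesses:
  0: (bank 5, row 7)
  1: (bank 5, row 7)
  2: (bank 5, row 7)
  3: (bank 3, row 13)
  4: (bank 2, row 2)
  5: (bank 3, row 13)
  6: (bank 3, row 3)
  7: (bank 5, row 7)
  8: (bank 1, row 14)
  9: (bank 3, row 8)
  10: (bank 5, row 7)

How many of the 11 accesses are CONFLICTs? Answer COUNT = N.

0: bank 5 row 7 — prev None → EMPTY
1: bank 5 row 7 — prev 7 → HIT
2: bank 5 row 7 — prev 7 → HIT
3: bank 3 row 13 — prev None → EMPTY
4: bank 2 row 2 — prev None → EMPTY
5: bank 3 row 13 — prev 13 → HIT
6: bank 3 row 3 — prev 13 → CONFLICT
7: bank 5 row 7 — prev 7 → HIT
8: bank 1 row 14 — prev None → EMPTY
9: bank 3 row 8 — prev 3 → CONFLICT
10: bank 5 row 7 — prev 7 → HIT

COUNT = 2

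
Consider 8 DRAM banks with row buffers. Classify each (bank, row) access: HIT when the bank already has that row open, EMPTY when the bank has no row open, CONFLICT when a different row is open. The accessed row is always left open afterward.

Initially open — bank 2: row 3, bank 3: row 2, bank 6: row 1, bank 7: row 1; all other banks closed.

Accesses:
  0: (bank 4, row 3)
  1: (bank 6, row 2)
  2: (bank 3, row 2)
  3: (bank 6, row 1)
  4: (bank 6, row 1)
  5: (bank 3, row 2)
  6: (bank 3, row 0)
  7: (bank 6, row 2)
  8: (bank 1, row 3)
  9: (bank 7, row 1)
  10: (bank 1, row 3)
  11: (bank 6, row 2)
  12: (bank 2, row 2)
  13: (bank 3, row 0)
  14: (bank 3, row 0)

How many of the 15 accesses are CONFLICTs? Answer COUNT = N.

0: bank 4 row 3 — prev None → EMPTY
1: bank 6 row 2 — prev 1 → CONFLICT
2: bank 3 row 2 — prev 2 → HIT
3: bank 6 row 1 — prev 2 → CONFLICT
4: bank 6 row 1 — prev 1 → HIT
5: bank 3 row 2 — prev 2 → HIT
6: bank 3 row 0 — prev 2 → CONFLICT
7: bank 6 row 2 — prev 1 → CONFLICT
8: bank 1 row 3 — prev None → EMPTY
9: bank 7 row 1 — prev 1 → HIT
10: bank 1 row 3 — prev 3 → HIT
11: bank 6 row 2 — prev 2 → HIT
12: bank 2 row 2 — prev 3 → CONFLICT
13: bank 3 row 0 — prev 0 → HIT
14: bank 3 row 0 — prev 0 → HIT

COUNT = 5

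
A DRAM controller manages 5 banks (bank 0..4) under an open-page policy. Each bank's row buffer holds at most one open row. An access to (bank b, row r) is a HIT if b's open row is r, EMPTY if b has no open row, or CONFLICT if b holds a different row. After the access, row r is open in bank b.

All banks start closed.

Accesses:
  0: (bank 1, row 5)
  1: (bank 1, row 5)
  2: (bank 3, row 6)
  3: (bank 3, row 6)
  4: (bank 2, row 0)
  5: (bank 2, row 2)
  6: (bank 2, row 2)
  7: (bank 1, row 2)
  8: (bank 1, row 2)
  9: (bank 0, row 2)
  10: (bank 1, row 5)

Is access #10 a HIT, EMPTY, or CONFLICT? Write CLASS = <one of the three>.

0: bank 1 row 5 — prev None → EMPTY
1: bank 1 row 5 — prev 5 → HIT
2: bank 3 row 6 — prev None → EMPTY
3: bank 3 row 6 — prev 6 → HIT
4: bank 2 row 0 — prev None → EMPTY
5: bank 2 row 2 — prev 0 → CONFLICT
6: bank 2 row 2 — prev 2 → HIT
7: bank 1 row 2 — prev 5 → CONFLICT
8: bank 1 row 2 — prev 2 → HIT
9: bank 0 row 2 — prev None → EMPTY
10: bank 1 row 5 — prev 2 → CONFLICT

CLASS = CONFLICT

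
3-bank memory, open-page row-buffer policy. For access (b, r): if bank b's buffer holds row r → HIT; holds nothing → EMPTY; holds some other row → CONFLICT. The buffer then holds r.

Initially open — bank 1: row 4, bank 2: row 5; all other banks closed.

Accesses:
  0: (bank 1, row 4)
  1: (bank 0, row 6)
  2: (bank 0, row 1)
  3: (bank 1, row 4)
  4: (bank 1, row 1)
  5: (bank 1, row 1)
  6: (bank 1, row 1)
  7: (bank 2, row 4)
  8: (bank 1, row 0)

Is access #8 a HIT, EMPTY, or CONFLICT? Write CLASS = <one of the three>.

CLASS = CONFLICT

#0 (1,4) H  (was 4)
#1 (0,6) E
#2 (0,1) C  (was 6)
#3 (1,4) H  (was 4)
#4 (1,1) C  (was 4)
#5 (1,1) H  (was 1)
#6 (1,1) H  (was 1)
#7 (2,4) C  (was 5)
#8 (1,0) C  (was 1)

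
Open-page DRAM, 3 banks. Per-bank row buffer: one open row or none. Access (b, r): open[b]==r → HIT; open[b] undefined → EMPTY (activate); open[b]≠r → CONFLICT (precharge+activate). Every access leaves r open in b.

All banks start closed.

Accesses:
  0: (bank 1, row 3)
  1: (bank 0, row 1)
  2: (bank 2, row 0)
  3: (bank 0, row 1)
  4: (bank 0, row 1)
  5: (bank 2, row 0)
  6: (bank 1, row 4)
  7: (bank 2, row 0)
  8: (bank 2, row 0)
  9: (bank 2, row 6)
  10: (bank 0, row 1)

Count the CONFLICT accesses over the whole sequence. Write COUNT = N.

#0 (1,3) E
#1 (0,1) E
#2 (2,0) E
#3 (0,1) H  (was 1)
#4 (0,1) H  (was 1)
#5 (2,0) H  (was 0)
#6 (1,4) C  (was 3)
#7 (2,0) H  (was 0)
#8 (2,0) H  (was 0)
#9 (2,6) C  (was 0)
#10 (0,1) H  (was 1)

COUNT = 2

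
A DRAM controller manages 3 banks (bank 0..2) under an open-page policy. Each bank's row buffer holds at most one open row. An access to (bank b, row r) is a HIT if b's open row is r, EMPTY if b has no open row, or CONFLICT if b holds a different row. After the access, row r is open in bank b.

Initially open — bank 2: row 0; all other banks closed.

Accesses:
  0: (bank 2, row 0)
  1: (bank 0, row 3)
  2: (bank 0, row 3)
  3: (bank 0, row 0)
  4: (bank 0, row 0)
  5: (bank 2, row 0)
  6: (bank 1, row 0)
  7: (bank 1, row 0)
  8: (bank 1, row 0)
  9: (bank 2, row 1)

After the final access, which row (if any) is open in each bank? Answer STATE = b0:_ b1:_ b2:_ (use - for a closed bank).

0: bank 2 row 0 — prev 0 → HIT
1: bank 0 row 3 — prev None → EMPTY
2: bank 0 row 3 — prev 3 → HIT
3: bank 0 row 0 — prev 3 → CONFLICT
4: bank 0 row 0 — prev 0 → HIT
5: bank 2 row 0 — prev 0 → HIT
6: bank 1 row 0 — prev None → EMPTY
7: bank 1 row 0 — prev 0 → HIT
8: bank 1 row 0 — prev 0 → HIT
9: bank 2 row 1 — prev 0 → CONFLICT

STATE = b0:0 b1:0 b2:1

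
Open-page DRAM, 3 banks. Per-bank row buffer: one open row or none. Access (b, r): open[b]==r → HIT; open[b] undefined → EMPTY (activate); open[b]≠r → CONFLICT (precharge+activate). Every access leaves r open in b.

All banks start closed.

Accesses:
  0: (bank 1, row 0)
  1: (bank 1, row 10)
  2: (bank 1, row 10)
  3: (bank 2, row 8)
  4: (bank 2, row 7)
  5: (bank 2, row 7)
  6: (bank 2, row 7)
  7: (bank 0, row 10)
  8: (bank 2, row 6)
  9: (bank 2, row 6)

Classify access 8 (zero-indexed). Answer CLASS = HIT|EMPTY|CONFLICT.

CLASS = CONFLICT

  [0] b1 r0: no row ⇒ E
  [1] b1 r10: had r0 ⇒ C
  [2] b1 r10: had r10 ⇒ H
  [3] b2 r8: no row ⇒ E
  [4] b2 r7: had r8 ⇒ C
  [5] b2 r7: had r7 ⇒ H
  [6] b2 r7: had r7 ⇒ H
  [7] b0 r10: no row ⇒ E
  [8] b2 r6: had r7 ⇒ C
  [9] b2 r6: had r6 ⇒ H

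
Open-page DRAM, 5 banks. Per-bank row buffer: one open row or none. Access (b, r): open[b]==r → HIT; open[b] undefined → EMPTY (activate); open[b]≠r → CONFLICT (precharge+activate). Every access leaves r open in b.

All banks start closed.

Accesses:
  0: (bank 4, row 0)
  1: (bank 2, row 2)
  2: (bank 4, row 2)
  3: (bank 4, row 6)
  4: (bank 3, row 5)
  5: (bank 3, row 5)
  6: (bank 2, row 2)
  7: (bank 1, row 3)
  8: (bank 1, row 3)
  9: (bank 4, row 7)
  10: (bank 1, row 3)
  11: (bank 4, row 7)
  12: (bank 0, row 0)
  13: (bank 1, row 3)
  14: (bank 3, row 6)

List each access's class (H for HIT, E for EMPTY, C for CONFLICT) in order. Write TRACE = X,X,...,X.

TRACE = E,E,C,C,E,H,H,E,H,C,H,H,E,H,C

0: bank 4 row 0 — prev None → EMPTY
1: bank 2 row 2 — prev None → EMPTY
2: bank 4 row 2 — prev 0 → CONFLICT
3: bank 4 row 6 — prev 2 → CONFLICT
4: bank 3 row 5 — prev None → EMPTY
5: bank 3 row 5 — prev 5 → HIT
6: bank 2 row 2 — prev 2 → HIT
7: bank 1 row 3 — prev None → EMPTY
8: bank 1 row 3 — prev 3 → HIT
9: bank 4 row 7 — prev 6 → CONFLICT
10: bank 1 row 3 — prev 3 → HIT
11: bank 4 row 7 — prev 7 → HIT
12: bank 0 row 0 — prev None → EMPTY
13: bank 1 row 3 — prev 3 → HIT
14: bank 3 row 6 — prev 5 → CONFLICT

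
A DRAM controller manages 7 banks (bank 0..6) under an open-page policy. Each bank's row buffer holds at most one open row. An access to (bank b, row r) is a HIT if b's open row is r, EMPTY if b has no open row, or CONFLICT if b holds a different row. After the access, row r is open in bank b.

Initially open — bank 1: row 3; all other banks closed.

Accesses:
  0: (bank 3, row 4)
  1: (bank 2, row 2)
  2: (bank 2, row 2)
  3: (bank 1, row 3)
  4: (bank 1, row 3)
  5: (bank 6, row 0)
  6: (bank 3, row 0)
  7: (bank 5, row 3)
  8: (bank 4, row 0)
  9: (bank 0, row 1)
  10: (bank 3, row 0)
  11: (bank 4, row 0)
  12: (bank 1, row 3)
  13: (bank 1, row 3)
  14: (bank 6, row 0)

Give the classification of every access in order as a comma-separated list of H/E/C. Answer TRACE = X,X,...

#0 (3,4) E
#1 (2,2) E
#2 (2,2) H  (was 2)
#3 (1,3) H  (was 3)
#4 (1,3) H  (was 3)
#5 (6,0) E
#6 (3,0) C  (was 4)
#7 (5,3) E
#8 (4,0) E
#9 (0,1) E
#10 (3,0) H  (was 0)
#11 (4,0) H  (was 0)
#12 (1,3) H  (was 3)
#13 (1,3) H  (was 3)
#14 (6,0) H  (was 0)

TRACE = E,E,H,H,H,E,C,E,E,E,H,H,H,H,H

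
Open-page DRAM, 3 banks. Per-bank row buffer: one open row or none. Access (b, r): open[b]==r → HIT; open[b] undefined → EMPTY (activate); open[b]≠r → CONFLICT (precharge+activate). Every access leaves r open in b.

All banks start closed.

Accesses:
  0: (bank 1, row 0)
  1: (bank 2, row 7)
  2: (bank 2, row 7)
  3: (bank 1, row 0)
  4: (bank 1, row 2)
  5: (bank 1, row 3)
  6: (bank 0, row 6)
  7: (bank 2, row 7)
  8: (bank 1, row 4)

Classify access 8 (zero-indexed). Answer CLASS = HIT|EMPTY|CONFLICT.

CLASS = CONFLICT

  [0] b1 r0: no row ⇒ E
  [1] b2 r7: no row ⇒ E
  [2] b2 r7: had r7 ⇒ H
  [3] b1 r0: had r0 ⇒ H
  [4] b1 r2: had r0 ⇒ C
  [5] b1 r3: had r2 ⇒ C
  [6] b0 r6: no row ⇒ E
  [7] b2 r7: had r7 ⇒ H
  [8] b1 r4: had r3 ⇒ C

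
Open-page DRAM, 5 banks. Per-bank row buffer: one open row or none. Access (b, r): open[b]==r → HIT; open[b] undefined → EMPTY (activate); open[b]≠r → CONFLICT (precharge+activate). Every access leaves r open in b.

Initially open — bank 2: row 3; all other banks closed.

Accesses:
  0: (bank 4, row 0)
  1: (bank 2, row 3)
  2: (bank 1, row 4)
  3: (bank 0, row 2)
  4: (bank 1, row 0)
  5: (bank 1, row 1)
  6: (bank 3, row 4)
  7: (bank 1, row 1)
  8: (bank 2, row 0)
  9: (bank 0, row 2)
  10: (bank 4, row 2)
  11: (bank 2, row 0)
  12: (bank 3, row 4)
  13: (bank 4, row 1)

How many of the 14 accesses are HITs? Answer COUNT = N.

#0 (4,0) E
#1 (2,3) H  (was 3)
#2 (1,4) E
#3 (0,2) E
#4 (1,0) C  (was 4)
#5 (1,1) C  (was 0)
#6 (3,4) E
#7 (1,1) H  (was 1)
#8 (2,0) C  (was 3)
#9 (0,2) H  (was 2)
#10 (4,2) C  (was 0)
#11 (2,0) H  (was 0)
#12 (3,4) H  (was 4)
#13 (4,1) C  (was 2)

COUNT = 5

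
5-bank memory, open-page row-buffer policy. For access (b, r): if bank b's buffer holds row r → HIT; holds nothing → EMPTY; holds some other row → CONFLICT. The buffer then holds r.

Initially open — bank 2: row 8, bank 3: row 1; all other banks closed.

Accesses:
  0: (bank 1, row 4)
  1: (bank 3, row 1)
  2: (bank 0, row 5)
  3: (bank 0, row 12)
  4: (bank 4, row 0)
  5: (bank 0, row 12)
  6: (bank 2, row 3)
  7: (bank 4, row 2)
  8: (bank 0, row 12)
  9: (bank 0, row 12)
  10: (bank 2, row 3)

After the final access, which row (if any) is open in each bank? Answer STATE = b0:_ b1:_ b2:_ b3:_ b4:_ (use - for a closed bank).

#0 (1,4) E
#1 (3,1) H  (was 1)
#2 (0,5) E
#3 (0,12) C  (was 5)
#4 (4,0) E
#5 (0,12) H  (was 12)
#6 (2,3) C  (was 8)
#7 (4,2) C  (was 0)
#8 (0,12) H  (was 12)
#9 (0,12) H  (was 12)
#10 (2,3) H  (was 3)

STATE = b0:12 b1:4 b2:3 b3:1 b4:2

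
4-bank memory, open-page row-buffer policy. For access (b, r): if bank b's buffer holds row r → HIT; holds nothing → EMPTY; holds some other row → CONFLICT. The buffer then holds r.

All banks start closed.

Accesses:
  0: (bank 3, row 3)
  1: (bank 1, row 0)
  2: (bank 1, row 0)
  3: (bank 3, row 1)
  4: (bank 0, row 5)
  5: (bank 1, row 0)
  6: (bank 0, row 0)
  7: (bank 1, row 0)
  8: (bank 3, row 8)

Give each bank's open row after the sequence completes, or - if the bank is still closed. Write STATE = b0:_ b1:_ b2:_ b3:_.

  [0] b3 r3: no row ⇒ E
  [1] b1 r0: no row ⇒ E
  [2] b1 r0: had r0 ⇒ H
  [3] b3 r1: had r3 ⇒ C
  [4] b0 r5: no row ⇒ E
  [5] b1 r0: had r0 ⇒ H
  [6] b0 r0: had r5 ⇒ C
  [7] b1 r0: had r0 ⇒ H
  [8] b3 r8: had r1 ⇒ C

STATE = b0:0 b1:0 b2:- b3:8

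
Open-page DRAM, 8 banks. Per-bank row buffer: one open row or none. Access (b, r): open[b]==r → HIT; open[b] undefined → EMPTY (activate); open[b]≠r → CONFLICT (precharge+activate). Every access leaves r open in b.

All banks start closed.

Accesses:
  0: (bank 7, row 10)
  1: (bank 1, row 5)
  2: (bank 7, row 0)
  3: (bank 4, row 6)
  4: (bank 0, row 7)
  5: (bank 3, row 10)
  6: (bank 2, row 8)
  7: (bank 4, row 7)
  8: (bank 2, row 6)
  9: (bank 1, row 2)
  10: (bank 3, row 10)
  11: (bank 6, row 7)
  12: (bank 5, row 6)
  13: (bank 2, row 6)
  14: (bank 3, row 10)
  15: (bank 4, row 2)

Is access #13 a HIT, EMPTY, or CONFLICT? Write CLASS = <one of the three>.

  [0] b7 r10: no row ⇒ E
  [1] b1 r5: no row ⇒ E
  [2] b7 r0: had r10 ⇒ C
  [3] b4 r6: no row ⇒ E
  [4] b0 r7: no row ⇒ E
  [5] b3 r10: no row ⇒ E
  [6] b2 r8: no row ⇒ E
  [7] b4 r7: had r6 ⇒ C
  [8] b2 r6: had r8 ⇒ C
  [9] b1 r2: had r5 ⇒ C
  [10] b3 r10: had r10 ⇒ H
  [11] b6 r7: no row ⇒ E
  [12] b5 r6: no row ⇒ E
  [13] b2 r6: had r6 ⇒ H
  [14] b3 r10: had r10 ⇒ H
  [15] b4 r2: had r7 ⇒ C

CLASS = HIT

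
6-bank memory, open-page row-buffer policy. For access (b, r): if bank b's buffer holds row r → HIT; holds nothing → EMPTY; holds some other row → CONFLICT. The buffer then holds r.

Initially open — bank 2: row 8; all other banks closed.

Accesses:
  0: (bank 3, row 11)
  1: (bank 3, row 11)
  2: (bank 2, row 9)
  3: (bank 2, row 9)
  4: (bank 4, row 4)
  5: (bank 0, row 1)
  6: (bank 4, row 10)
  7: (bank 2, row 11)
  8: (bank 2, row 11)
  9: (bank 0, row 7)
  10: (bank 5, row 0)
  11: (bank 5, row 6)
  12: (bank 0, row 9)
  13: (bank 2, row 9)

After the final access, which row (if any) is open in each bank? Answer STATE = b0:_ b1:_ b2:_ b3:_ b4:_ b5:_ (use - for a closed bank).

0: bank 3 row 11 — prev None → EMPTY
1: bank 3 row 11 — prev 11 → HIT
2: bank 2 row 9 — prev 8 → CONFLICT
3: bank 2 row 9 — prev 9 → HIT
4: bank 4 row 4 — prev None → EMPTY
5: bank 0 row 1 — prev None → EMPTY
6: bank 4 row 10 — prev 4 → CONFLICT
7: bank 2 row 11 — prev 9 → CONFLICT
8: bank 2 row 11 — prev 11 → HIT
9: bank 0 row 7 — prev 1 → CONFLICT
10: bank 5 row 0 — prev None → EMPTY
11: bank 5 row 6 — prev 0 → CONFLICT
12: bank 0 row 9 — prev 7 → CONFLICT
13: bank 2 row 9 — prev 11 → CONFLICT

STATE = b0:9 b1:- b2:9 b3:11 b4:10 b5:6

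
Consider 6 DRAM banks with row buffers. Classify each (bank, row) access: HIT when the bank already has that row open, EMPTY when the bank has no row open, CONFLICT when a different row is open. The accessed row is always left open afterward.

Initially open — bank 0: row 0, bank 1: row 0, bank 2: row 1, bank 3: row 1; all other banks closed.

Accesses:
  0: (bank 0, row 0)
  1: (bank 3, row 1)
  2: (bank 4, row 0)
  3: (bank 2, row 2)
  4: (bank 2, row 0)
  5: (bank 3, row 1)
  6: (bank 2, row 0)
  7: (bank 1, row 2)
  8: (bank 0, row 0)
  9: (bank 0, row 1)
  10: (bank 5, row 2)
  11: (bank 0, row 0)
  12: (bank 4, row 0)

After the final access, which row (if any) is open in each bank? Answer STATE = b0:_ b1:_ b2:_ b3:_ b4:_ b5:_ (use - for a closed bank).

step 0: bank0 0->0 [HIT]
step 1: bank3 1->1 [HIT]
step 2: bank4 None->0 [EMPTY]
step 3: bank2 1->2 [CONFLICT]
step 4: bank2 2->0 [CONFLICT]
step 5: bank3 1->1 [HIT]
step 6: bank2 0->0 [HIT]
step 7: bank1 0->2 [CONFLICT]
step 8: bank0 0->0 [HIT]
step 9: bank0 0->1 [CONFLICT]
step 10: bank5 None->2 [EMPTY]
step 11: bank0 1->0 [CONFLICT]
step 12: bank4 0->0 [HIT]

STATE = b0:0 b1:2 b2:0 b3:1 b4:0 b5:2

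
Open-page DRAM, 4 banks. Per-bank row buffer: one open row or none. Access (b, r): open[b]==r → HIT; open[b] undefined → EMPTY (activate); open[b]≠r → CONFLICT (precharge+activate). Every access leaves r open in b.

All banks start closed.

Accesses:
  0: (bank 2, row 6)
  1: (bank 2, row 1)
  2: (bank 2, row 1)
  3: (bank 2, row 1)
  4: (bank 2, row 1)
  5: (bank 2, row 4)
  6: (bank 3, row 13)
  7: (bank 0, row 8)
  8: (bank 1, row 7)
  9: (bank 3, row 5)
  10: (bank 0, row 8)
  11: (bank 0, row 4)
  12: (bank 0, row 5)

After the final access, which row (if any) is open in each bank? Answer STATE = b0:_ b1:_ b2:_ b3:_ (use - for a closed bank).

  [0] b2 r6: no row ⇒ E
  [1] b2 r1: had r6 ⇒ C
  [2] b2 r1: had r1 ⇒ H
  [3] b2 r1: had r1 ⇒ H
  [4] b2 r1: had r1 ⇒ H
  [5] b2 r4: had r1 ⇒ C
  [6] b3 r13: no row ⇒ E
  [7] b0 r8: no row ⇒ E
  [8] b1 r7: no row ⇒ E
  [9] b3 r5: had r13 ⇒ C
  [10] b0 r8: had r8 ⇒ H
  [11] b0 r4: had r8 ⇒ C
  [12] b0 r5: had r4 ⇒ C

STATE = b0:5 b1:7 b2:4 b3:5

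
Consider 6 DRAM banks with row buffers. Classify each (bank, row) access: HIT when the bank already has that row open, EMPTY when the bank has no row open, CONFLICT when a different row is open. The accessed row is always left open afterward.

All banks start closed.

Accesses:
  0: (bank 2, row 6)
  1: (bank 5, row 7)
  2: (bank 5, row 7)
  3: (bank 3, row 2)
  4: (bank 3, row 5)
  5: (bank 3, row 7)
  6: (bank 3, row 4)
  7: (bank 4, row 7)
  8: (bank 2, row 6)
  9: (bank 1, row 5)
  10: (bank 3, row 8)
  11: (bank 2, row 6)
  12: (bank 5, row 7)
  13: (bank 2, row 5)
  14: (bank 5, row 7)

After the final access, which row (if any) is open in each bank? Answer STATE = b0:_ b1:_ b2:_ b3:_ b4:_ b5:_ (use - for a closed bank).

#0 (2,6) E
#1 (5,7) E
#2 (5,7) H  (was 7)
#3 (3,2) E
#4 (3,5) C  (was 2)
#5 (3,7) C  (was 5)
#6 (3,4) C  (was 7)
#7 (4,7) E
#8 (2,6) H  (was 6)
#9 (1,5) E
#10 (3,8) C  (was 4)
#11 (2,6) H  (was 6)
#12 (5,7) H  (was 7)
#13 (2,5) C  (was 6)
#14 (5,7) H  (was 7)

STATE = b0:- b1:5 b2:5 b3:8 b4:7 b5:7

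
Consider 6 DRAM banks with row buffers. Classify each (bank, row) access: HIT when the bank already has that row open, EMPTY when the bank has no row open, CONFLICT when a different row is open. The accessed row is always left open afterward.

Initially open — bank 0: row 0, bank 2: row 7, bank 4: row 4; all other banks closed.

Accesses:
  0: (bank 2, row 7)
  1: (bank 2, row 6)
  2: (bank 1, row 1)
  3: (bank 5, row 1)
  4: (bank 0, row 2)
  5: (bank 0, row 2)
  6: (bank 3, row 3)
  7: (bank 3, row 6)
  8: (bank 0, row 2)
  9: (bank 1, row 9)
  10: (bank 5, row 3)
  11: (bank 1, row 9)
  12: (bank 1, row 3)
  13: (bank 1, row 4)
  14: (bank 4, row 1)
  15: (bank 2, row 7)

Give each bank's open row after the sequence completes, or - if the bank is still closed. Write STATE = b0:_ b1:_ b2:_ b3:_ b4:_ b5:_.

step 0: bank2 7->7 [HIT]
step 1: bank2 7->6 [CONFLICT]
step 2: bank1 None->1 [EMPTY]
step 3: bank5 None->1 [EMPTY]
step 4: bank0 0->2 [CONFLICT]
step 5: bank0 2->2 [HIT]
step 6: bank3 None->3 [EMPTY]
step 7: bank3 3->6 [CONFLICT]
step 8: bank0 2->2 [HIT]
step 9: bank1 1->9 [CONFLICT]
step 10: bank5 1->3 [CONFLICT]
step 11: bank1 9->9 [HIT]
step 12: bank1 9->3 [CONFLICT]
step 13: bank1 3->4 [CONFLICT]
step 14: bank4 4->1 [CONFLICT]
step 15: bank2 6->7 [CONFLICT]

STATE = b0:2 b1:4 b2:7 b3:6 b4:1 b5:3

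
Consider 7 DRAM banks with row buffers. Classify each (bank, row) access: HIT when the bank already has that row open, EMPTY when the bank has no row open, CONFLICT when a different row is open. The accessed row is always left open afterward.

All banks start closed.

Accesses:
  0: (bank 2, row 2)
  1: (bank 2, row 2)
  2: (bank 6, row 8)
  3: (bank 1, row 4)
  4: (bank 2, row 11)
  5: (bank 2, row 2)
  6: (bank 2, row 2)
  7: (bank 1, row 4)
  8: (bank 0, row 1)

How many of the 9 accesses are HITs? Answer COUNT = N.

step 0: bank2 None->2 [EMPTY]
step 1: bank2 2->2 [HIT]
step 2: bank6 None->8 [EMPTY]
step 3: bank1 None->4 [EMPTY]
step 4: bank2 2->11 [CONFLICT]
step 5: bank2 11->2 [CONFLICT]
step 6: bank2 2->2 [HIT]
step 7: bank1 4->4 [HIT]
step 8: bank0 None->1 [EMPTY]

COUNT = 3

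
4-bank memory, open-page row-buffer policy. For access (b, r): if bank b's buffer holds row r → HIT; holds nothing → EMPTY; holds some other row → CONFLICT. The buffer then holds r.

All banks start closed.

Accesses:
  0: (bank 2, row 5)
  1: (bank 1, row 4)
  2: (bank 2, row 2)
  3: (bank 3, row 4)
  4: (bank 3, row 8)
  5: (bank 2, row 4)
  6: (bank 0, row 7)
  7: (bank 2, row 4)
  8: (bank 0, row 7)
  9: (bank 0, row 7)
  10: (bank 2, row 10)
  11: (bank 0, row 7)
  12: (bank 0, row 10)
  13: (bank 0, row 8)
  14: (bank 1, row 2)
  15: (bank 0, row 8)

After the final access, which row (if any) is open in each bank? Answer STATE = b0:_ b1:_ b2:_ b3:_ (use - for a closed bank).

STATE = b0:8 b1:2 b2:10 b3:8

#0 (2,5) E
#1 (1,4) E
#2 (2,2) C  (was 5)
#3 (3,4) E
#4 (3,8) C  (was 4)
#5 (2,4) C  (was 2)
#6 (0,7) E
#7 (2,4) H  (was 4)
#8 (0,7) H  (was 7)
#9 (0,7) H  (was 7)
#10 (2,10) C  (was 4)
#11 (0,7) H  (was 7)
#12 (0,10) C  (was 7)
#13 (0,8) C  (was 10)
#14 (1,2) C  (was 4)
#15 (0,8) H  (was 8)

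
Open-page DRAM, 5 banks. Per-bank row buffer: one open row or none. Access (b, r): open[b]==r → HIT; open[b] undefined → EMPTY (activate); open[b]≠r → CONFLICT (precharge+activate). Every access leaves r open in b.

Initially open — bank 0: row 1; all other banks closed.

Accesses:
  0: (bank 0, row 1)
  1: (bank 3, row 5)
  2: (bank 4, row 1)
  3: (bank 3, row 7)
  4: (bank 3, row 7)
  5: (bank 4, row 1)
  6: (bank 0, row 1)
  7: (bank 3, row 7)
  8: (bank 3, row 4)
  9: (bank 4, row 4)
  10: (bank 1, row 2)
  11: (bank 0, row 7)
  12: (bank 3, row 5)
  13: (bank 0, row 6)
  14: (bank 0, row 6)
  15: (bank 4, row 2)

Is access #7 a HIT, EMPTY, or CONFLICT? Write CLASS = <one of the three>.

CLASS = HIT

#0 (0,1) H  (was 1)
#1 (3,5) E
#2 (4,1) E
#3 (3,7) C  (was 5)
#4 (3,7) H  (was 7)
#5 (4,1) H  (was 1)
#6 (0,1) H  (was 1)
#7 (3,7) H  (was 7)
#8 (3,4) C  (was 7)
#9 (4,4) C  (was 1)
#10 (1,2) E
#11 (0,7) C  (was 1)
#12 (3,5) C  (was 4)
#13 (0,6) C  (was 7)
#14 (0,6) H  (was 6)
#15 (4,2) C  (was 4)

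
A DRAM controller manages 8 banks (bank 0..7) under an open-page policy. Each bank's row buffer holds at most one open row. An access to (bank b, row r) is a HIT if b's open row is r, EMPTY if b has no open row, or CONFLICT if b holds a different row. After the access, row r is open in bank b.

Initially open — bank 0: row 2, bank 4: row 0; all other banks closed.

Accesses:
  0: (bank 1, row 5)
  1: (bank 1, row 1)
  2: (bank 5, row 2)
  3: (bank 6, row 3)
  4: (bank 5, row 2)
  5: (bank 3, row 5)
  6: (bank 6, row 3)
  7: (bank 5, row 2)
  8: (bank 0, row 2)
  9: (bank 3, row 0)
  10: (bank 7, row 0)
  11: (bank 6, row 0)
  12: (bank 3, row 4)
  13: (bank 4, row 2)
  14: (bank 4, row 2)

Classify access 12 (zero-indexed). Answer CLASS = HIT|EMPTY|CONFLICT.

CLASS = CONFLICT

0: bank 1 row 5 — prev None → EMPTY
1: bank 1 row 1 — prev 5 → CONFLICT
2: bank 5 row 2 — prev None → EMPTY
3: bank 6 row 3 — prev None → EMPTY
4: bank 5 row 2 — prev 2 → HIT
5: bank 3 row 5 — prev None → EMPTY
6: bank 6 row 3 — prev 3 → HIT
7: bank 5 row 2 — prev 2 → HIT
8: bank 0 row 2 — prev 2 → HIT
9: bank 3 row 0 — prev 5 → CONFLICT
10: bank 7 row 0 — prev None → EMPTY
11: bank 6 row 0 — prev 3 → CONFLICT
12: bank 3 row 4 — prev 0 → CONFLICT
13: bank 4 row 2 — prev 0 → CONFLICT
14: bank 4 row 2 — prev 2 → HIT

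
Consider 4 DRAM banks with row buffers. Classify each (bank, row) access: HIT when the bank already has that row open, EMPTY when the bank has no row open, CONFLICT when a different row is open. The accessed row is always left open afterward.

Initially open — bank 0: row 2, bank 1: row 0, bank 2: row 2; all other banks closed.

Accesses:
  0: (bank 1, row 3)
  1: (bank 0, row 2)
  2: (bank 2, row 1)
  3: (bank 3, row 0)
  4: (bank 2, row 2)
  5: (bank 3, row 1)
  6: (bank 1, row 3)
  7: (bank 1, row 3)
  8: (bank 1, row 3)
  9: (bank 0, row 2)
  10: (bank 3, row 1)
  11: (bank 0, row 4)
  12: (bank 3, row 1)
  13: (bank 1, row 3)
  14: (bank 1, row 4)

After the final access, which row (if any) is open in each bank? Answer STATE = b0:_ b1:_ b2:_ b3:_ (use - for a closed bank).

  [0] b1 r3: had r0 ⇒ C
  [1] b0 r2: had r2 ⇒ H
  [2] b2 r1: had r2 ⇒ C
  [3] b3 r0: no row ⇒ E
  [4] b2 r2: had r1 ⇒ C
  [5] b3 r1: had r0 ⇒ C
  [6] b1 r3: had r3 ⇒ H
  [7] b1 r3: had r3 ⇒ H
  [8] b1 r3: had r3 ⇒ H
  [9] b0 r2: had r2 ⇒ H
  [10] b3 r1: had r1 ⇒ H
  [11] b0 r4: had r2 ⇒ C
  [12] b3 r1: had r1 ⇒ H
  [13] b1 r3: had r3 ⇒ H
  [14] b1 r4: had r3 ⇒ C

STATE = b0:4 b1:4 b2:2 b3:1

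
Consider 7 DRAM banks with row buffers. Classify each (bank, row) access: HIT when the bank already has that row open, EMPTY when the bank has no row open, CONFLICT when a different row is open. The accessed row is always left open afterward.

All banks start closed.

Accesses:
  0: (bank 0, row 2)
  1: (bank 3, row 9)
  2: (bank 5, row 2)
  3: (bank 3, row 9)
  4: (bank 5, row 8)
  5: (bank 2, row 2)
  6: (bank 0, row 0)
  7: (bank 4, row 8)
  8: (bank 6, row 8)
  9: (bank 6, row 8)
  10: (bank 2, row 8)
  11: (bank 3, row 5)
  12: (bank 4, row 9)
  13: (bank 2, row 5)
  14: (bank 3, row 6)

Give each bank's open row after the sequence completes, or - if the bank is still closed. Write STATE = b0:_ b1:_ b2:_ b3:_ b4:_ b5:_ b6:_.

  [0] b0 r2: no row ⇒ E
  [1] b3 r9: no row ⇒ E
  [2] b5 r2: no row ⇒ E
  [3] b3 r9: had r9 ⇒ H
  [4] b5 r8: had r2 ⇒ C
  [5] b2 r2: no row ⇒ E
  [6] b0 r0: had r2 ⇒ C
  [7] b4 r8: no row ⇒ E
  [8] b6 r8: no row ⇒ E
  [9] b6 r8: had r8 ⇒ H
  [10] b2 r8: had r2 ⇒ C
  [11] b3 r5: had r9 ⇒ C
  [12] b4 r9: had r8 ⇒ C
  [13] b2 r5: had r8 ⇒ C
  [14] b3 r6: had r5 ⇒ C

STATE = b0:0 b1:- b2:5 b3:6 b4:9 b5:8 b6:8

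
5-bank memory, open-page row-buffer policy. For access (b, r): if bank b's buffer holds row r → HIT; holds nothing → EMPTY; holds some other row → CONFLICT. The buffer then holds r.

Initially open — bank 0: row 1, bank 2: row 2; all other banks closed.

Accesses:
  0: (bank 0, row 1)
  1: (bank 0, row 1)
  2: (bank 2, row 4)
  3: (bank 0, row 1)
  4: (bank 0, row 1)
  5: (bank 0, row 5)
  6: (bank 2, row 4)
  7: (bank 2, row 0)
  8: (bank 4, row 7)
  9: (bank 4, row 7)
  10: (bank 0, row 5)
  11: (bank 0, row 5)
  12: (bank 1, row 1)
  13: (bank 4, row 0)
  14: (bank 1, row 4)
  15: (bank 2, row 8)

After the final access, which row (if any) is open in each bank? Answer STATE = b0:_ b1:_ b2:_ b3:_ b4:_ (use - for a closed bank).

#0 (0,1) H  (was 1)
#1 (0,1) H  (was 1)
#2 (2,4) C  (was 2)
#3 (0,1) H  (was 1)
#4 (0,1) H  (was 1)
#5 (0,5) C  (was 1)
#6 (2,4) H  (was 4)
#7 (2,0) C  (was 4)
#8 (4,7) E
#9 (4,7) H  (was 7)
#10 (0,5) H  (was 5)
#11 (0,5) H  (was 5)
#12 (1,1) E
#13 (4,0) C  (was 7)
#14 (1,4) C  (was 1)
#15 (2,8) C  (was 0)

STATE = b0:5 b1:4 b2:8 b3:- b4:0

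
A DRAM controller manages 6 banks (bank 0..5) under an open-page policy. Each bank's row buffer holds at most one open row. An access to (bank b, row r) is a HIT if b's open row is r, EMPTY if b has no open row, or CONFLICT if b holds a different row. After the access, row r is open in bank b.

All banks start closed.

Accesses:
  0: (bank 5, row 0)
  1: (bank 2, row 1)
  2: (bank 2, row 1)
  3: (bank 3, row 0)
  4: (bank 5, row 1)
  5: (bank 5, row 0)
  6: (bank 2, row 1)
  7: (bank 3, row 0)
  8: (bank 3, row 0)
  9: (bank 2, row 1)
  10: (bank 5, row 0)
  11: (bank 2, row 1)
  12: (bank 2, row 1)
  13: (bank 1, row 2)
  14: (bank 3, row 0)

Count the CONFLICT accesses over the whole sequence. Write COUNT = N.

COUNT = 2

step 0: bank5 None->0 [EMPTY]
step 1: bank2 None->1 [EMPTY]
step 2: bank2 1->1 [HIT]
step 3: bank3 None->0 [EMPTY]
step 4: bank5 0->1 [CONFLICT]
step 5: bank5 1->0 [CONFLICT]
step 6: bank2 1->1 [HIT]
step 7: bank3 0->0 [HIT]
step 8: bank3 0->0 [HIT]
step 9: bank2 1->1 [HIT]
step 10: bank5 0->0 [HIT]
step 11: bank2 1->1 [HIT]
step 12: bank2 1->1 [HIT]
step 13: bank1 None->2 [EMPTY]
step 14: bank3 0->0 [HIT]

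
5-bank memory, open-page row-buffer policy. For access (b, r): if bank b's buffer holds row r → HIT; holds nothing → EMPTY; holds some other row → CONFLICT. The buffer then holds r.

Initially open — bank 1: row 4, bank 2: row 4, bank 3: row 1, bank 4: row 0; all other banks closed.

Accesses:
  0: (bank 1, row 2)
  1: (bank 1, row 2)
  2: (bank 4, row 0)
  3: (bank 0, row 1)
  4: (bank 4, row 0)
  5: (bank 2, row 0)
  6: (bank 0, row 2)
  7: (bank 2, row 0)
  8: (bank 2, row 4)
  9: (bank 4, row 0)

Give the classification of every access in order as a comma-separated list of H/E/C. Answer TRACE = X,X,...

TRACE = C,H,H,E,H,C,C,H,C,H

0: bank 1 row 2 — prev 4 → CONFLICT
1: bank 1 row 2 — prev 2 → HIT
2: bank 4 row 0 — prev 0 → HIT
3: bank 0 row 1 — prev None → EMPTY
4: bank 4 row 0 — prev 0 → HIT
5: bank 2 row 0 — prev 4 → CONFLICT
6: bank 0 row 2 — prev 1 → CONFLICT
7: bank 2 row 0 — prev 0 → HIT
8: bank 2 row 4 — prev 0 → CONFLICT
9: bank 4 row 0 — prev 0 → HIT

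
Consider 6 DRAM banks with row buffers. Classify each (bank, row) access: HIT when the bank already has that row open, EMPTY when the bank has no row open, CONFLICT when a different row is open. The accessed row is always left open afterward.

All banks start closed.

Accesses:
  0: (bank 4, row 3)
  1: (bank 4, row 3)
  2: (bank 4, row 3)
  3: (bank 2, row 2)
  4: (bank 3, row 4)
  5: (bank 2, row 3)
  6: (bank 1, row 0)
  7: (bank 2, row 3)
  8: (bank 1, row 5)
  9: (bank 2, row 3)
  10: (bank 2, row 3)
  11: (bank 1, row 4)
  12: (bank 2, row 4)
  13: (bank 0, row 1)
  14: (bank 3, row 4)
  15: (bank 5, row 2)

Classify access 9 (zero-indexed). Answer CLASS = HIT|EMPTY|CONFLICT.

CLASS = HIT

step 0: bank4 None->3 [EMPTY]
step 1: bank4 3->3 [HIT]
step 2: bank4 3->3 [HIT]
step 3: bank2 None->2 [EMPTY]
step 4: bank3 None->4 [EMPTY]
step 5: bank2 2->3 [CONFLICT]
step 6: bank1 None->0 [EMPTY]
step 7: bank2 3->3 [HIT]
step 8: bank1 0->5 [CONFLICT]
step 9: bank2 3->3 [HIT]
step 10: bank2 3->3 [HIT]
step 11: bank1 5->4 [CONFLICT]
step 12: bank2 3->4 [CONFLICT]
step 13: bank0 None->1 [EMPTY]
step 14: bank3 4->4 [HIT]
step 15: bank5 None->2 [EMPTY]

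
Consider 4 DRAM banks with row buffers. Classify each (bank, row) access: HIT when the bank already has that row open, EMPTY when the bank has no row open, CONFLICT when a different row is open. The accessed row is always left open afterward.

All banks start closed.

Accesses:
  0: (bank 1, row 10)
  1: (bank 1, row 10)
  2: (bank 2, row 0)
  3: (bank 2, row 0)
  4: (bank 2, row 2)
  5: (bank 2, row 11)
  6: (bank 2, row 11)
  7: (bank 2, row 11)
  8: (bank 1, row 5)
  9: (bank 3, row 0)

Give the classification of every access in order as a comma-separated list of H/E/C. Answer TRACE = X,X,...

TRACE = E,H,E,H,C,C,H,H,C,E

#0 (1,10) E
#1 (1,10) H  (was 10)
#2 (2,0) E
#3 (2,0) H  (was 0)
#4 (2,2) C  (was 0)
#5 (2,11) C  (was 2)
#6 (2,11) H  (was 11)
#7 (2,11) H  (was 11)
#8 (1,5) C  (was 10)
#9 (3,0) E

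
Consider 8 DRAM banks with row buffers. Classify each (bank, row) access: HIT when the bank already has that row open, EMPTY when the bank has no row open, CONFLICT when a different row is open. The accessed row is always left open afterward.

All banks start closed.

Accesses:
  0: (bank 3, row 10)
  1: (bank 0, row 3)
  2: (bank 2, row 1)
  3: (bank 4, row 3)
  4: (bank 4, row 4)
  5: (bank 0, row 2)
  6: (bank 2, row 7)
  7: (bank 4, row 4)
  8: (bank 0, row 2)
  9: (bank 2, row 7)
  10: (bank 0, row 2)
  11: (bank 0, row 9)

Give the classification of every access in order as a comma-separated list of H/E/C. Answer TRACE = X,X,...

  [0] b3 r10: no row ⇒ E
  [1] b0 r3: no row ⇒ E
  [2] b2 r1: no row ⇒ E
  [3] b4 r3: no row ⇒ E
  [4] b4 r4: had r3 ⇒ C
  [5] b0 r2: had r3 ⇒ C
  [6] b2 r7: had r1 ⇒ C
  [7] b4 r4: had r4 ⇒ H
  [8] b0 r2: had r2 ⇒ H
  [9] b2 r7: had r7 ⇒ H
  [10] b0 r2: had r2 ⇒ H
  [11] b0 r9: had r2 ⇒ C

TRACE = E,E,E,E,C,C,C,H,H,H,H,C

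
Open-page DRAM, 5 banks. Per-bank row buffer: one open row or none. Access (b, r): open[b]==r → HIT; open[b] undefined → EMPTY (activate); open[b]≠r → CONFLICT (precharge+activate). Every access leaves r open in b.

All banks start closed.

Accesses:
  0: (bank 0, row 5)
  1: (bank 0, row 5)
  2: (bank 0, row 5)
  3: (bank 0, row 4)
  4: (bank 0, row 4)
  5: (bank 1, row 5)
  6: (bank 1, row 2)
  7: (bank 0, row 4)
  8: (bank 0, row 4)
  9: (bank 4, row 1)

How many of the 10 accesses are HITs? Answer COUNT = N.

#0 (0,5) E
#1 (0,5) H  (was 5)
#2 (0,5) H  (was 5)
#3 (0,4) C  (was 5)
#4 (0,4) H  (was 4)
#5 (1,5) E
#6 (1,2) C  (was 5)
#7 (0,4) H  (was 4)
#8 (0,4) H  (was 4)
#9 (4,1) E

COUNT = 5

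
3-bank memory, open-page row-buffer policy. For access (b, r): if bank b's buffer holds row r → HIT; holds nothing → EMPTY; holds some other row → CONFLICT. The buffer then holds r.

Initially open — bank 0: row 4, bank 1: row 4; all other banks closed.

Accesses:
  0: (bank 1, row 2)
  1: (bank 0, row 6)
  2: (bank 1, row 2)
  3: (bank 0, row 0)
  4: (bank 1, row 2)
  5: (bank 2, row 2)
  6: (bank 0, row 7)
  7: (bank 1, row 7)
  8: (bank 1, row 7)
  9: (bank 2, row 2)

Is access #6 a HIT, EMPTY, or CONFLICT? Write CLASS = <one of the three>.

CLASS = CONFLICT

0: bank 1 row 2 — prev 4 → CONFLICT
1: bank 0 row 6 — prev 4 → CONFLICT
2: bank 1 row 2 — prev 2 → HIT
3: bank 0 row 0 — prev 6 → CONFLICT
4: bank 1 row 2 — prev 2 → HIT
5: bank 2 row 2 — prev None → EMPTY
6: bank 0 row 7 — prev 0 → CONFLICT
7: bank 1 row 7 — prev 2 → CONFLICT
8: bank 1 row 7 — prev 7 → HIT
9: bank 2 row 2 — prev 2 → HIT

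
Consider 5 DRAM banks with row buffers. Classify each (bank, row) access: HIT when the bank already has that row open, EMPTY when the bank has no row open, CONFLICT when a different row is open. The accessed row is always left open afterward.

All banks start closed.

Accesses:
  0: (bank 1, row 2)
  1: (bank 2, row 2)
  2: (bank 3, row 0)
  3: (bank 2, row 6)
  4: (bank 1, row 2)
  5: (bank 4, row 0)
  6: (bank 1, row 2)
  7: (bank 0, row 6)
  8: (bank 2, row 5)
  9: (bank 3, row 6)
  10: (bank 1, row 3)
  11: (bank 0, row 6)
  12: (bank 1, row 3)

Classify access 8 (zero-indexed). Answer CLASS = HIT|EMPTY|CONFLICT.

CLASS = CONFLICT

0: bank 1 row 2 — prev None → EMPTY
1: bank 2 row 2 — prev None → EMPTY
2: bank 3 row 0 — prev None → EMPTY
3: bank 2 row 6 — prev 2 → CONFLICT
4: bank 1 row 2 — prev 2 → HIT
5: bank 4 row 0 — prev None → EMPTY
6: bank 1 row 2 — prev 2 → HIT
7: bank 0 row 6 — prev None → EMPTY
8: bank 2 row 5 — prev 6 → CONFLICT
9: bank 3 row 6 — prev 0 → CONFLICT
10: bank 1 row 3 — prev 2 → CONFLICT
11: bank 0 row 6 — prev 6 → HIT
12: bank 1 row 3 — prev 3 → HIT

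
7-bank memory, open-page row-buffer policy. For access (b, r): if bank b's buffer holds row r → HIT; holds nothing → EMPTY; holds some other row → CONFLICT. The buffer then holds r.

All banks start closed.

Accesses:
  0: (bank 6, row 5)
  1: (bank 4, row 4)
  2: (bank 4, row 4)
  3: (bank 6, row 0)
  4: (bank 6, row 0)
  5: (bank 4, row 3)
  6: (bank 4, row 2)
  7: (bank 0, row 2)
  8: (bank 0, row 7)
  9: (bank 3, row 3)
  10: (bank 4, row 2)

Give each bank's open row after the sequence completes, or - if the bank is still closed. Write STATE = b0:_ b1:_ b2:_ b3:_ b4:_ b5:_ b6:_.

#0 (6,5) E
#1 (4,4) E
#2 (4,4) H  (was 4)
#3 (6,0) C  (was 5)
#4 (6,0) H  (was 0)
#5 (4,3) C  (was 4)
#6 (4,2) C  (was 3)
#7 (0,2) E
#8 (0,7) C  (was 2)
#9 (3,3) E
#10 (4,2) H  (was 2)

STATE = b0:7 b1:- b2:- b3:3 b4:2 b5:- b6:0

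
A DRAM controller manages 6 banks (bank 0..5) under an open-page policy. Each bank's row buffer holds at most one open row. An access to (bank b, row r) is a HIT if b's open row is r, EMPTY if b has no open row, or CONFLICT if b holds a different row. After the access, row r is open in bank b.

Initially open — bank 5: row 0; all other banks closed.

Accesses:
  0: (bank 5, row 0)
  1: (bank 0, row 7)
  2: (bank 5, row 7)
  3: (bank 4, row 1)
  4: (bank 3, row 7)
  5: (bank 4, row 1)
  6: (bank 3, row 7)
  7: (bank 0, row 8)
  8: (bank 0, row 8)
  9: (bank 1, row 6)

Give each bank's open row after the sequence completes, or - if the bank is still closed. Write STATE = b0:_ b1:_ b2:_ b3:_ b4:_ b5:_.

step 0: bank5 0->0 [HIT]
step 1: bank0 None->7 [EMPTY]
step 2: bank5 0->7 [CONFLICT]
step 3: bank4 None->1 [EMPTY]
step 4: bank3 None->7 [EMPTY]
step 5: bank4 1->1 [HIT]
step 6: bank3 7->7 [HIT]
step 7: bank0 7->8 [CONFLICT]
step 8: bank0 8->8 [HIT]
step 9: bank1 None->6 [EMPTY]

STATE = b0:8 b1:6 b2:- b3:7 b4:1 b5:7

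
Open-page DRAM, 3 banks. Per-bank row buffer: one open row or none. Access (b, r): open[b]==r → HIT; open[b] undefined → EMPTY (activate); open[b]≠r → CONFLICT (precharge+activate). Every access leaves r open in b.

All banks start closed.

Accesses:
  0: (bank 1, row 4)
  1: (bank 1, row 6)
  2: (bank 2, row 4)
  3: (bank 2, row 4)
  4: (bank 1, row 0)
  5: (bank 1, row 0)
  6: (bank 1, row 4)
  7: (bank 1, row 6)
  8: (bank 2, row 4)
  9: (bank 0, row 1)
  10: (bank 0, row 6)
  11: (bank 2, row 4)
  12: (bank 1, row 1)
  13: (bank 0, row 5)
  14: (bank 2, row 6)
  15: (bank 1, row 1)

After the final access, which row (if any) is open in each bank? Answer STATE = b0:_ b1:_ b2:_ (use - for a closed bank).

STATE = b0:5 b1:1 b2:6

#0 (1,4) E
#1 (1,6) C  (was 4)
#2 (2,4) E
#3 (2,4) H  (was 4)
#4 (1,0) C  (was 6)
#5 (1,0) H  (was 0)
#6 (1,4) C  (was 0)
#7 (1,6) C  (was 4)
#8 (2,4) H  (was 4)
#9 (0,1) E
#10 (0,6) C  (was 1)
#11 (2,4) H  (was 4)
#12 (1,1) C  (was 6)
#13 (0,5) C  (was 6)
#14 (2,6) C  (was 4)
#15 (1,1) H  (was 1)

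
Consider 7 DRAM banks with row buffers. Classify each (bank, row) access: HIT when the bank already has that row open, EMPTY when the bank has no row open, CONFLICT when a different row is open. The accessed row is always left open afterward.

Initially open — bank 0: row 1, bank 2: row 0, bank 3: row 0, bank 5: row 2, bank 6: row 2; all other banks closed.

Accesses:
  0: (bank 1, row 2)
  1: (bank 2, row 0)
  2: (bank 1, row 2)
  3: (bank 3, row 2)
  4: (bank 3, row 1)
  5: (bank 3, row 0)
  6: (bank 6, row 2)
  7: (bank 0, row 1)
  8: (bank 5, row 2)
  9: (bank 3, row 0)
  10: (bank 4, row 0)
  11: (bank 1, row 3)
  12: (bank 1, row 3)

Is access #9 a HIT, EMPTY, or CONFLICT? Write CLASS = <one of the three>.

CLASS = HIT

step 0: bank1 None->2 [EMPTY]
step 1: bank2 0->0 [HIT]
step 2: bank1 2->2 [HIT]
step 3: bank3 0->2 [CONFLICT]
step 4: bank3 2->1 [CONFLICT]
step 5: bank3 1->0 [CONFLICT]
step 6: bank6 2->2 [HIT]
step 7: bank0 1->1 [HIT]
step 8: bank5 2->2 [HIT]
step 9: bank3 0->0 [HIT]
step 10: bank4 None->0 [EMPTY]
step 11: bank1 2->3 [CONFLICT]
step 12: bank1 3->3 [HIT]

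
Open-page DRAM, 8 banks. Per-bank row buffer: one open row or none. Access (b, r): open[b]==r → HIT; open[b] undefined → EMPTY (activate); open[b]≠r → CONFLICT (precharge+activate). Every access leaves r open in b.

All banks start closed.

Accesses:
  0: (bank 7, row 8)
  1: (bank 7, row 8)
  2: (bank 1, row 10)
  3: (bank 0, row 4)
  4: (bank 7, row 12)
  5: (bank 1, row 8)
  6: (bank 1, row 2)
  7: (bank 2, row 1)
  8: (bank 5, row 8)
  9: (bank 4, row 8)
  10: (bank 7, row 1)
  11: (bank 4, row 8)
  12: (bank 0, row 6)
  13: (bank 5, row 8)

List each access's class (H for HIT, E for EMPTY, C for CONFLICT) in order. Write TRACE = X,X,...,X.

  [0] b7 r8: no row ⇒ E
  [1] b7 r8: had r8 ⇒ H
  [2] b1 r10: no row ⇒ E
  [3] b0 r4: no row ⇒ E
  [4] b7 r12: had r8 ⇒ C
  [5] b1 r8: had r10 ⇒ C
  [6] b1 r2: had r8 ⇒ C
  [7] b2 r1: no row ⇒ E
  [8] b5 r8: no row ⇒ E
  [9] b4 r8: no row ⇒ E
  [10] b7 r1: had r12 ⇒ C
  [11] b4 r8: had r8 ⇒ H
  [12] b0 r6: had r4 ⇒ C
  [13] b5 r8: had r8 ⇒ H

TRACE = E,H,E,E,C,C,C,E,E,E,C,H,C,H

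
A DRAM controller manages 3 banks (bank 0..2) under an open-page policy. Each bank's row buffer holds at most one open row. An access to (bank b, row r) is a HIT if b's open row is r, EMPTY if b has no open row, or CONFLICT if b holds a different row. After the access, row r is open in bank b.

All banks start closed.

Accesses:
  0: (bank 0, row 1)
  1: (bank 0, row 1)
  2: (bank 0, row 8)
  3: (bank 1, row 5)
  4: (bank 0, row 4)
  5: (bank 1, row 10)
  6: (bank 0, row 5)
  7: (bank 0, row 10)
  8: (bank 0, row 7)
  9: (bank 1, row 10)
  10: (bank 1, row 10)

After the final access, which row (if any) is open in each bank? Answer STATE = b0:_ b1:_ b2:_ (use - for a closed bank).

STATE = b0:7 b1:10 b2:-

step 0: bank0 None->1 [EMPTY]
step 1: bank0 1->1 [HIT]
step 2: bank0 1->8 [CONFLICT]
step 3: bank1 None->5 [EMPTY]
step 4: bank0 8->4 [CONFLICT]
step 5: bank1 5->10 [CONFLICT]
step 6: bank0 4->5 [CONFLICT]
step 7: bank0 5->10 [CONFLICT]
step 8: bank0 10->7 [CONFLICT]
step 9: bank1 10->10 [HIT]
step 10: bank1 10->10 [HIT]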